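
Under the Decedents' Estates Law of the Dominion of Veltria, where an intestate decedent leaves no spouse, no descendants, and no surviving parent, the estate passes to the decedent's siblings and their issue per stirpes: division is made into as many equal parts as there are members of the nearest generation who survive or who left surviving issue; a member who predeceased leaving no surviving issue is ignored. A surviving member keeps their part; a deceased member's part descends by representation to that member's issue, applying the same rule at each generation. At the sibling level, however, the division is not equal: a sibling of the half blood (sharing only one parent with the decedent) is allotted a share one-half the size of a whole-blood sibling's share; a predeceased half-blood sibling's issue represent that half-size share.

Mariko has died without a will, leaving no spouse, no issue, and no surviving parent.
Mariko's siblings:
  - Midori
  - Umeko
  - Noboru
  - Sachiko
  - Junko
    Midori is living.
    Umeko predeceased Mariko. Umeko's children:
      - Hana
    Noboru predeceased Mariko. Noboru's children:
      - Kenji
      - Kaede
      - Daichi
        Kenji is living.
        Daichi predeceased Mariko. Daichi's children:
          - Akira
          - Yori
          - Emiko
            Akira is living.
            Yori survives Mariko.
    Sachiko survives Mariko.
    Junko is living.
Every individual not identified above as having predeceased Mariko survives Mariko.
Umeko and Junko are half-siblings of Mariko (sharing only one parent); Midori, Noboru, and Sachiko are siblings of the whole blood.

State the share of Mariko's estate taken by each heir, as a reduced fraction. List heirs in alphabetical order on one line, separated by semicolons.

Akira 1/36; Emiko 1/36; Hana 1/8; Junko 1/8; Kaede 1/12; Kenji 1/12; Midori 1/4; Sachiko 1/4; Yori 1/36

No spouse, descendants, or parent survives, so the estate passes to Mariko's siblings per stirpes.
Half-blood siblings count for one-half the weight of whole-blood siblings at the initial division.
Dividing 1 in proportion to weights (total weight 4): Midori (weight 1) → 1/4; Umeko (weight 1/2) → 1/8; Noboru (weight 1) → 1/4; Sachiko (weight 1) → 1/4; Junko (weight 1/2) → 1/8.
Midori is living and takes 1/4.
Umeko predeceased; the 1/8 allotted to Umeko's branch passes to Umeko's issue by representation.
Hana is the sole taker at this level and receives the full 1/8.
Noboru predeceased; the 1/4 allotted to Noboru's branch passes to Noboru's issue by representation.
The 1/4 is divided into 3 equal shares of 1/12 among Kenji, Kaede, Daichi.
Kenji is living and takes 1/12.
Kaede is living and takes 1/12.
Daichi predeceased; the 1/12 allotted to Daichi's branch passes to Daichi's issue by representation.
The 1/12 is divided into 3 equal shares of 1/36 among Akira, Yori, Emiko.
Akira is living and takes 1/36.
Yori is living and takes 1/36.
Emiko is living and takes 1/36.
Sachiko is living and takes 1/4.
Junko is living and takes 1/8.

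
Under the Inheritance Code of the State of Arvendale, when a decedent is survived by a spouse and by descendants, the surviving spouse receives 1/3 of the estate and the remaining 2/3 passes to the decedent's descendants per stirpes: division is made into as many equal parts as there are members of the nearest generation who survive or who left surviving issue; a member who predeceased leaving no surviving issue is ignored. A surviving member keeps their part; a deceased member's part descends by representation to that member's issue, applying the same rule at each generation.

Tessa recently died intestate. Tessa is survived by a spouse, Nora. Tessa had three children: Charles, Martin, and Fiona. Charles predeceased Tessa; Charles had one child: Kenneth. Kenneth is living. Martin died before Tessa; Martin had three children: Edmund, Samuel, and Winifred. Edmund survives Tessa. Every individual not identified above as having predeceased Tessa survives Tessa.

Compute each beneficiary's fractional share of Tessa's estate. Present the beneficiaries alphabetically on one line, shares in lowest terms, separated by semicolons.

Nora, as surviving spouse, takes 1/3.
The remaining 2/3 passes to Tessa's descendants per stirpes.
The 2/3 is divided into 3 equal shares of 2/9 among Charles, Martin, Fiona.
Charles predeceased; the 2/9 allotted to Charles's branch passes to Charles's issue by representation.
Kenneth is the sole taker at this level and receives the full 2/9.
Martin predeceased; the 2/9 allotted to Martin's branch passes to Martin's issue by representation.
The 2/9 is divided into 3 equal shares of 2/27 among Edmund, Samuel, Winifred.
Edmund is living and takes 2/27.
Samuel is living and takes 2/27.
Winifred is living and takes 2/27.
Fiona is living and takes 2/9.

Edmund 2/27; Fiona 2/9; Kenneth 2/9; Nora 1/3; Samuel 2/27; Winifred 2/27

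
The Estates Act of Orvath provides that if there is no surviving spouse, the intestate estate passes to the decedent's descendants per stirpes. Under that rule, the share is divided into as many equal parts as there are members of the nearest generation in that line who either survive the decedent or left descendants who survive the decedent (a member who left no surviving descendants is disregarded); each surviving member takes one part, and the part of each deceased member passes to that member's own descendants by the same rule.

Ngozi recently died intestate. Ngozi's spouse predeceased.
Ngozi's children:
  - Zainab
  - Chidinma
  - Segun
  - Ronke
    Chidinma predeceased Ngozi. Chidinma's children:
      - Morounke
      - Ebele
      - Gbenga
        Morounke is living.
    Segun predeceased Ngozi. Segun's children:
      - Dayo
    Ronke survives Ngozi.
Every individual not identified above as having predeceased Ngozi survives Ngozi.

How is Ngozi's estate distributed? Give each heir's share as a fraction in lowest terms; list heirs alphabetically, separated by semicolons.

There is no surviving spouse, so the entire estate passes to Ngozi's descendants per stirpes.
The estate is divided into 4 equal shares of 1/4 among Zainab, Chidinma, Segun, Ronke.
Zainab is living and takes 1/4.
Chidinma predeceased; the 1/4 allotted to Chidinma's branch passes to Chidinma's issue by representation.
The 1/4 is divided into 3 equal shares of 1/12 among Morounke, Ebele, Gbenga.
Morounke is living and takes 1/12.
Ebele is living and takes 1/12.
Gbenga is living and takes 1/12.
Segun predeceased; the 1/4 allotted to Segun's branch passes to Segun's issue by representation.
Dayo is the sole taker at this level and receives the full 1/4.
Ronke is living and takes 1/4.

Dayo 1/4; Ebele 1/12; Gbenga 1/12; Morounke 1/12; Ronke 1/4; Zainab 1/4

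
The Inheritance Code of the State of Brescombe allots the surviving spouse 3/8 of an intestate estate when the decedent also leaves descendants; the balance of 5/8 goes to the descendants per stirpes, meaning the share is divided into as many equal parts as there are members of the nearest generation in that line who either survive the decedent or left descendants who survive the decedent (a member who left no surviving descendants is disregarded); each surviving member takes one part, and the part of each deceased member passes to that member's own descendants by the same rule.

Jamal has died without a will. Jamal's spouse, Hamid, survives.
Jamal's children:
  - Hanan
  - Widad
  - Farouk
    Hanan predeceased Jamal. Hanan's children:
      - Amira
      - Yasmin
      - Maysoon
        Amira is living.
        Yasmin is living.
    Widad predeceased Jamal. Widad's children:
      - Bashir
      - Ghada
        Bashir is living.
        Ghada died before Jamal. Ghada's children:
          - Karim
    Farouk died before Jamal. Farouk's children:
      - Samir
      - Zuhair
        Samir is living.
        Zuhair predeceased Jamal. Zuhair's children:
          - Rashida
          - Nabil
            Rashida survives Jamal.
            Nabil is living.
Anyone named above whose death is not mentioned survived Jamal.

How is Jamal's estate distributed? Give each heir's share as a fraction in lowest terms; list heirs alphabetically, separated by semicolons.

Amira 5/72; Bashir 5/48; Hamid 3/8; Karim 5/48; Maysoon 5/72; Nabil 5/96; Rashida 5/96; Samir 5/48; Yasmin 5/72

Hamid, as surviving spouse, takes 3/8.
The remaining 5/8 passes to Jamal's descendants per stirpes.
The 5/8 is divided into 3 equal shares of 5/24 among Hanan, Widad, Farouk.
Hanan predeceased; the 5/24 allotted to Hanan's branch passes to Hanan's issue by representation.
The 5/24 is divided into 3 equal shares of 5/72 among Amira, Yasmin, Maysoon.
Amira is living and takes 5/72.
Yasmin is living and takes 5/72.
Maysoon is living and takes 5/72.
Widad predeceased; the 5/24 allotted to Widad's branch passes to Widad's issue by representation.
The 5/24 is divided into 2 equal shares of 5/48 among Bashir, Ghada.
Bashir is living and takes 5/48.
Ghada predeceased; the 5/48 allotted to Ghada's branch passes to Ghada's issue by representation.
Karim is the sole taker at this level and receives the full 5/48.
Farouk predeceased; the 5/24 allotted to Farouk's branch passes to Farouk's issue by representation.
The 5/24 is divided into 2 equal shares of 5/48 among Samir, Zuhair.
Samir is living and takes 5/48.
Zuhair predeceased; the 5/48 allotted to Zuhair's branch passes to Zuhair's issue by representation.
The 5/48 is divided into 2 equal shares of 5/96 among Rashida, Nabil.
Rashida is living and takes 5/96.
Nabil is living and takes 5/96.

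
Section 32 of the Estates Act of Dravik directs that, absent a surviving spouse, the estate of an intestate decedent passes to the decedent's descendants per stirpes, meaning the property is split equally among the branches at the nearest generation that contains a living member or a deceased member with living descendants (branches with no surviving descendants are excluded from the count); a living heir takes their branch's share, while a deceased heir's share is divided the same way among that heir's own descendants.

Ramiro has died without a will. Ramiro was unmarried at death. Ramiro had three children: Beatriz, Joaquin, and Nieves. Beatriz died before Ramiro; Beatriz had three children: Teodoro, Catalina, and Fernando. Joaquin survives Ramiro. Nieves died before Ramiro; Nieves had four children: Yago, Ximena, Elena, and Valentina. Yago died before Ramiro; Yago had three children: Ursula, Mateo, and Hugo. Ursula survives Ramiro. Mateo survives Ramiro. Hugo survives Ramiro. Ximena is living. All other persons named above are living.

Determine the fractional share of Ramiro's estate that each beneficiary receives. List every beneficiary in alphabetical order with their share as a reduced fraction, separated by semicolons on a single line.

Catalina 1/9; Elena 1/12; Fernando 1/9; Hugo 1/36; Joaquin 1/3; Mateo 1/36; Teodoro 1/9; Ursula 1/36; Valentina 1/12; Ximena 1/12

There is no surviving spouse, so the entire estate passes to Ramiro's descendants per stirpes.
The estate is divided into 3 equal shares of 1/3 among Beatriz, Joaquin, Nieves.
Beatriz predeceased; the 1/3 allotted to Beatriz's branch passes to Beatriz's issue by representation.
The 1/3 is divided into 3 equal shares of 1/9 among Teodoro, Catalina, Fernando.
Teodoro is living and takes 1/9.
Catalina is living and takes 1/9.
Fernando is living and takes 1/9.
Joaquin is living and takes 1/3.
Nieves predeceased; the 1/3 allotted to Nieves's branch passes to Nieves's issue by representation.
The 1/3 is divided into 4 equal shares of 1/12 among Yago, Ximena, Elena, Valentina.
Yago predeceased; the 1/12 allotted to Yago's branch passes to Yago's issue by representation.
The 1/12 is divided into 3 equal shares of 1/36 among Ursula, Mateo, Hugo.
Ursula is living and takes 1/36.
Mateo is living and takes 1/36.
Hugo is living and takes 1/36.
Ximena is living and takes 1/12.
Elena is living and takes 1/12.
Valentina is living and takes 1/12.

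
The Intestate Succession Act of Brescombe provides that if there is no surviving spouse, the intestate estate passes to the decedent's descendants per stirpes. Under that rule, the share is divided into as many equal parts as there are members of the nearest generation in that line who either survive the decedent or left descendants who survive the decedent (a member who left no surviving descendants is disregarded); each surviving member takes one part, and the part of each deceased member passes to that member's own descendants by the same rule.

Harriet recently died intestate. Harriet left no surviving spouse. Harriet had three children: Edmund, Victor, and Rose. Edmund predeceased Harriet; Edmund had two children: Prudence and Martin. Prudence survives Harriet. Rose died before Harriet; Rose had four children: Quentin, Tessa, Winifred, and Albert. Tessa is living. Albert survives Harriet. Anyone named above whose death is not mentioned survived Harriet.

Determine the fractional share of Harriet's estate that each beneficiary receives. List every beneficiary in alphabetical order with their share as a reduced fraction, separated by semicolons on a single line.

Albert 1/12; Martin 1/6; Prudence 1/6; Quentin 1/12; Tessa 1/12; Victor 1/3; Winifred 1/12

There is no surviving spouse, so the entire estate passes to Harriet's descendants per stirpes.
The estate is divided into 3 equal shares of 1/3 among Edmund, Victor, Rose.
Edmund predeceased; the 1/3 allotted to Edmund's branch passes to Edmund's issue by representation.
The 1/3 is divided into 2 equal shares of 1/6 among Prudence, Martin.
Prudence is living and takes 1/6.
Martin is living and takes 1/6.
Victor is living and takes 1/3.
Rose predeceased; the 1/3 allotted to Rose's branch passes to Rose's issue by representation.
The 1/3 is divided into 4 equal shares of 1/12 among Quentin, Tessa, Winifred, Albert.
Quentin is living and takes 1/12.
Tessa is living and takes 1/12.
Winifred is living and takes 1/12.
Albert is living and takes 1/12.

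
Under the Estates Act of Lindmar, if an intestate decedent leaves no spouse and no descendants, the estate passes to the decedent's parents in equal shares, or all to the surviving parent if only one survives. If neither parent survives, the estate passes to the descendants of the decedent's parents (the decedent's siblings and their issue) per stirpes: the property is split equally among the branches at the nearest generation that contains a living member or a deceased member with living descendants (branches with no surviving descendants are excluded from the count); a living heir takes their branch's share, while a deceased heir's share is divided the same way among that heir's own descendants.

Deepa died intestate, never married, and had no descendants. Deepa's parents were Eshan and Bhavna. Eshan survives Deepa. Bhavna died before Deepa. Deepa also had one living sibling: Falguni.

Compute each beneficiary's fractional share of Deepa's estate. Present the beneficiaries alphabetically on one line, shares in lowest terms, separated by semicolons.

Eshan 1

Only one parent, Eshan, survives, so Eshan takes the entire estate. The siblings take nothing because a surviving parent has priority.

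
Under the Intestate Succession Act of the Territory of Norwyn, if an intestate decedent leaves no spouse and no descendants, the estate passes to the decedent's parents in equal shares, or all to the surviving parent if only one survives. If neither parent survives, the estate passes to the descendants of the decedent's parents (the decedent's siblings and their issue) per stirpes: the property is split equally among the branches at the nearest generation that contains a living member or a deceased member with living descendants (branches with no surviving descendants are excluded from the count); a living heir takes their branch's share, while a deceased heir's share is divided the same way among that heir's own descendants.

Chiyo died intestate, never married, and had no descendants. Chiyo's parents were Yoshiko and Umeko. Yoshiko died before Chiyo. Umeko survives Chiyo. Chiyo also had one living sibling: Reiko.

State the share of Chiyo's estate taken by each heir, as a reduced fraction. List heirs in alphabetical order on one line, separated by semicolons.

Umeko 1

Only one parent, Umeko, survives, so Umeko takes the entire estate. The siblings take nothing because a surviving parent has priority.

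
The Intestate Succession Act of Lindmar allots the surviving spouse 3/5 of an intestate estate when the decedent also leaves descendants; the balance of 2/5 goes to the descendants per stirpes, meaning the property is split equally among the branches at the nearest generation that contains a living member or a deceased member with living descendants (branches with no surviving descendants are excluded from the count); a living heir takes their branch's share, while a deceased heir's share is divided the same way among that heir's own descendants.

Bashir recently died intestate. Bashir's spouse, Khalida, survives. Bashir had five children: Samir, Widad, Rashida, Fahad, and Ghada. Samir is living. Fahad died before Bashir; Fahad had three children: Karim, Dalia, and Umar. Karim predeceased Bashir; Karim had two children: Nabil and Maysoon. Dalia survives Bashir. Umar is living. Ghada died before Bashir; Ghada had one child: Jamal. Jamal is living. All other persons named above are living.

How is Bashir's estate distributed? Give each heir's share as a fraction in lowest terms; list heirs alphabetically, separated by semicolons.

Dalia 2/75; Jamal 2/25; Khalida 3/5; Maysoon 1/75; Nabil 1/75; Rashida 2/25; Samir 2/25; Umar 2/75; Widad 2/25

Khalida, as surviving spouse, takes 3/5.
The remaining 2/5 passes to Bashir's descendants per stirpes.
The 2/5 is divided into 5 equal shares of 2/25 among Samir, Widad, Rashida, Fahad, Ghada.
Samir is living and takes 2/25.
Widad is living and takes 2/25.
Rashida is living and takes 2/25.
Fahad predeceased; the 2/25 allotted to Fahad's branch passes to Fahad's issue by representation.
The 2/25 is divided into 3 equal shares of 2/75 among Karim, Dalia, Umar.
Karim predeceased; the 2/75 allotted to Karim's branch passes to Karim's issue by representation.
The 2/75 is divided into 2 equal shares of 1/75 among Nabil, Maysoon.
Nabil is living and takes 1/75.
Maysoon is living and takes 1/75.
Dalia is living and takes 2/75.
Umar is living and takes 2/75.
Ghada predeceased; the 2/25 allotted to Ghada's branch passes to Ghada's issue by representation.
Jamal is the sole taker at this level and receives the full 2/25.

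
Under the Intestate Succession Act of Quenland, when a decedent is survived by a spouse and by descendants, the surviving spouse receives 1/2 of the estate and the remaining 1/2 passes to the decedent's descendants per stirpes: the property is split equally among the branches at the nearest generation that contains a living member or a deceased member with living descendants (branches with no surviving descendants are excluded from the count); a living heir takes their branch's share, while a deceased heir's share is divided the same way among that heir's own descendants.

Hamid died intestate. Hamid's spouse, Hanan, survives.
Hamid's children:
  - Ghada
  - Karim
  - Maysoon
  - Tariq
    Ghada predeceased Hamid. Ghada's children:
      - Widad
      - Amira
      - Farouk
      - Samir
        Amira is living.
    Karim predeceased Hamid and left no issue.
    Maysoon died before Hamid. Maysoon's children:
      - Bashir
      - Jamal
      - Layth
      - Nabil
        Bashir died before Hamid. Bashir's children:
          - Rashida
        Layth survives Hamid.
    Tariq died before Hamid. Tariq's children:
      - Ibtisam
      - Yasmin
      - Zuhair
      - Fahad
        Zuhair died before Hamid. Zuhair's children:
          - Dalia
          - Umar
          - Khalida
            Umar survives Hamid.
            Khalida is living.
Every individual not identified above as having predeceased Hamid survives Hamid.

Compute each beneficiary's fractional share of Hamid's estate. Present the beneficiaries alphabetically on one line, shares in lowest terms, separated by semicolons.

Hanan, as surviving spouse, takes 1/2.
The remaining 1/2 passes to Hamid's descendants per stirpes.
Karim left no surviving issue, so that branch lapses and is disregarded.
The 1/2 is divided into 3 equal shares of 1/6 among Ghada, Maysoon, Tariq.
Ghada predeceased; the 1/6 allotted to Ghada's branch passes to Ghada's issue by representation.
The 1/6 is divided into 4 equal shares of 1/24 among Widad, Amira, Farouk, Samir.
Widad is living and takes 1/24.
Amira is living and takes 1/24.
Farouk is living and takes 1/24.
Samir is living and takes 1/24.
Maysoon predeceased; the 1/6 allotted to Maysoon's branch passes to Maysoon's issue by representation.
The 1/6 is divided into 4 equal shares of 1/24 among Bashir, Jamal, Layth, Nabil.
Bashir predeceased; the 1/24 allotted to Bashir's branch passes to Bashir's issue by representation.
Rashida is the sole taker at this level and receives the full 1/24.
Jamal is living and takes 1/24.
Layth is living and takes 1/24.
Nabil is living and takes 1/24.
Tariq predeceased; the 1/6 allotted to Tariq's branch passes to Tariq's issue by representation.
The 1/6 is divided into 4 equal shares of 1/24 among Ibtisam, Yasmin, Zuhair, Fahad.
Ibtisam is living and takes 1/24.
Yasmin is living and takes 1/24.
Zuhair predeceased; the 1/24 allotted to Zuhair's branch passes to Zuhair's issue by representation.
The 1/24 is divided into 3 equal shares of 1/72 among Dalia, Umar, Khalida.
Dalia is living and takes 1/72.
Umar is living and takes 1/72.
Khalida is living and takes 1/72.
Fahad is living and takes 1/24.

Amira 1/24; Dalia 1/72; Fahad 1/24; Farouk 1/24; Hanan 1/2; Ibtisam 1/24; Jamal 1/24; Khalida 1/72; Layth 1/24; Nabil 1/24; Rashida 1/24; Samir 1/24; Umar 1/72; Widad 1/24; Yasmin 1/24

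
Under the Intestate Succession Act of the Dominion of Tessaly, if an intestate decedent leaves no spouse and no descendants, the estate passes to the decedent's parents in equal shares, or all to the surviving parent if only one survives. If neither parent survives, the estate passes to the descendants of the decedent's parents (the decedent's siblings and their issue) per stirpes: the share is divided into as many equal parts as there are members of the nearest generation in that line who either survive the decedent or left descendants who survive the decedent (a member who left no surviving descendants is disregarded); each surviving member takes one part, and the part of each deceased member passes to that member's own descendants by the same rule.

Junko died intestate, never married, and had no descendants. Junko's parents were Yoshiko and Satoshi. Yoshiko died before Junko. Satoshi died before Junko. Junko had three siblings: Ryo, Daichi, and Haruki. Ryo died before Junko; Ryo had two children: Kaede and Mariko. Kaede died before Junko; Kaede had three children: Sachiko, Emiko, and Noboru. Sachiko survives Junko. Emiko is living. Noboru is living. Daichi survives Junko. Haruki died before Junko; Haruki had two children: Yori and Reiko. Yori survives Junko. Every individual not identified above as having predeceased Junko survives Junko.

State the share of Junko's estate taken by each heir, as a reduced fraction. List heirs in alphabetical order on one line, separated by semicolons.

Neither parent survives and there are no descendants, so the estate passes to Junko's siblings and their issue per stirpes.
The estate is divided into 3 equal shares of 1/3 among Ryo, Daichi, Haruki.
Ryo predeceased; the 1/3 allotted to Ryo's branch passes to Ryo's issue by representation.
The 1/3 is divided into 2 equal shares of 1/6 among Kaede, Mariko.
Kaede predeceased; the 1/6 allotted to Kaede's branch passes to Kaede's issue by representation.
The 1/6 is divided into 3 equal shares of 1/18 among Sachiko, Emiko, Noboru.
Sachiko is living and takes 1/18.
Emiko is living and takes 1/18.
Noboru is living and takes 1/18.
Mariko is living and takes 1/6.
Daichi is living and takes 1/3.
Haruki predeceased; the 1/3 allotted to Haruki's branch passes to Haruki's issue by representation.
The 1/3 is divided into 2 equal shares of 1/6 among Yori, Reiko.
Yori is living and takes 1/6.
Reiko is living and takes 1/6.

Daichi 1/3; Emiko 1/18; Mariko 1/6; Noboru 1/18; Reiko 1/6; Sachiko 1/18; Yori 1/6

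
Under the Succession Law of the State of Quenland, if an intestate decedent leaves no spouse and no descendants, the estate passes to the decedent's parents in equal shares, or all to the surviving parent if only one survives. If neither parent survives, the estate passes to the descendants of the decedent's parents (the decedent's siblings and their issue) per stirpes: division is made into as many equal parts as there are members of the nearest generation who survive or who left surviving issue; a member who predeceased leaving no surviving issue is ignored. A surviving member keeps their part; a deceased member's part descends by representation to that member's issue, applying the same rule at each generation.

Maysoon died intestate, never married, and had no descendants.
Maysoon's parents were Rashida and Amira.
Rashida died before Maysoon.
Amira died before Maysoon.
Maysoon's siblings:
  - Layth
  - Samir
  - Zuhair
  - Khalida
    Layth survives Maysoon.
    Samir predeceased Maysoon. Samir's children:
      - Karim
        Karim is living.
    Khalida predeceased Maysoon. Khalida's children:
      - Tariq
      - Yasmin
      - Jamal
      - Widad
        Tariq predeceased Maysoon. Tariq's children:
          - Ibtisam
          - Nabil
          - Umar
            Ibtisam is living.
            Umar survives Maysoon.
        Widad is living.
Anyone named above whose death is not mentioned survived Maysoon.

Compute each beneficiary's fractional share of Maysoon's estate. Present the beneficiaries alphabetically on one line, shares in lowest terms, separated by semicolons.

Neither parent survives and there are no descendants, so the estate passes to Maysoon's siblings and their issue per stirpes.
The estate is divided into 4 equal shares of 1/4 among Layth, Samir, Zuhair, Khalida.
Layth is living and takes 1/4.
Samir predeceased; the 1/4 allotted to Samir's branch passes to Samir's issue by representation.
Karim is the sole taker at this level and receives the full 1/4.
Zuhair is living and takes 1/4.
Khalida predeceased; the 1/4 allotted to Khalida's branch passes to Khalida's issue by representation.
The 1/4 is divided into 4 equal shares of 1/16 among Tariq, Yasmin, Jamal, Widad.
Tariq predeceased; the 1/16 allotted to Tariq's branch passes to Tariq's issue by representation.
The 1/16 is divided into 3 equal shares of 1/48 among Ibtisam, Nabil, Umar.
Ibtisam is living and takes 1/48.
Nabil is living and takes 1/48.
Umar is living and takes 1/48.
Yasmin is living and takes 1/16.
Jamal is living and takes 1/16.
Widad is living and takes 1/16.

Ibtisam 1/48; Jamal 1/16; Karim 1/4; Layth 1/4; Nabil 1/48; Umar 1/48; Widad 1/16; Yasmin 1/16; Zuhair 1/4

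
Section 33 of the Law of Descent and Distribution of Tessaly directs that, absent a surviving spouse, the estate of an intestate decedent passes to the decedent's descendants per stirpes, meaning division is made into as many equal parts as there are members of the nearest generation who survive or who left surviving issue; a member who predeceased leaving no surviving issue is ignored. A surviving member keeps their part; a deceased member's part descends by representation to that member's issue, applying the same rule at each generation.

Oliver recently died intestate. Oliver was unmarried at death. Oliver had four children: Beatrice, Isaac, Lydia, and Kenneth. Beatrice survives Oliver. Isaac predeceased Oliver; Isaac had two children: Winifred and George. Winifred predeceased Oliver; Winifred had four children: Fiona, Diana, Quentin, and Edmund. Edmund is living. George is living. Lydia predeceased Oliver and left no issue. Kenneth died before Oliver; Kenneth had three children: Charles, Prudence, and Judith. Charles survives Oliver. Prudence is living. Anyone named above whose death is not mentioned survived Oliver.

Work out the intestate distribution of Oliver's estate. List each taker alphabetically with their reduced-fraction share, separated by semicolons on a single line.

Beatrice 1/3; Charles 1/9; Diana 1/24; Edmund 1/24; Fiona 1/24; George 1/6; Judith 1/9; Prudence 1/9; Quentin 1/24

There is no surviving spouse, so the entire estate passes to Oliver's descendants per stirpes.
Lydia left no surviving issue, so that branch lapses and is disregarded.
The estate is divided into 3 equal shares of 1/3 among Beatrice, Isaac, Kenneth.
Beatrice is living and takes 1/3.
Isaac predeceased; the 1/3 allotted to Isaac's branch passes to Isaac's issue by representation.
The 1/3 is divided into 2 equal shares of 1/6 among Winifred, George.
Winifred predeceased; the 1/6 allotted to Winifred's branch passes to Winifred's issue by representation.
The 1/6 is divided into 4 equal shares of 1/24 among Fiona, Diana, Quentin, Edmund.
Fiona is living and takes 1/24.
Diana is living and takes 1/24.
Quentin is living and takes 1/24.
Edmund is living and takes 1/24.
George is living and takes 1/6.
Kenneth predeceased; the 1/3 allotted to Kenneth's branch passes to Kenneth's issue by representation.
The 1/3 is divided into 3 equal shares of 1/9 among Charles, Prudence, Judith.
Charles is living and takes 1/9.
Prudence is living and takes 1/9.
Judith is living and takes 1/9.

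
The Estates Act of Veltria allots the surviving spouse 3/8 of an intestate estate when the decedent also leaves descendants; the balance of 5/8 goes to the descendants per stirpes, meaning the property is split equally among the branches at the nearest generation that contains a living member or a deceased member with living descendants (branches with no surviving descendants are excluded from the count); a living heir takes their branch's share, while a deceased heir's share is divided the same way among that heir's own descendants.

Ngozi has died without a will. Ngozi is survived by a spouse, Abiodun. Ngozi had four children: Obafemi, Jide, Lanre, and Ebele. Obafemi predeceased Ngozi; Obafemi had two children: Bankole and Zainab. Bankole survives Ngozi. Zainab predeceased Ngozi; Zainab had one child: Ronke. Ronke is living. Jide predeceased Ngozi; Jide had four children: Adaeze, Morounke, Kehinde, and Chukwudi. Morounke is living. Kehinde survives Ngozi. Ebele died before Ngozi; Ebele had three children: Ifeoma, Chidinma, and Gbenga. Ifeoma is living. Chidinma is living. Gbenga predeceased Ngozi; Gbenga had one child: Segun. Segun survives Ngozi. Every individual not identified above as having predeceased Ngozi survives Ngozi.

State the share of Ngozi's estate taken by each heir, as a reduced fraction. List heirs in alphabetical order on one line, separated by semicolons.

Abiodun, as surviving spouse, takes 3/8.
The remaining 5/8 passes to Ngozi's descendants per stirpes.
The 5/8 is divided into 4 equal shares of 5/32 among Obafemi, Jide, Lanre, Ebele.
Obafemi predeceased; the 5/32 allotted to Obafemi's branch passes to Obafemi's issue by representation.
The 5/32 is divided into 2 equal shares of 5/64 among Bankole, Zainab.
Bankole is living and takes 5/64.
Zainab predeceased; the 5/64 allotted to Zainab's branch passes to Zainab's issue by representation.
Ronke is the sole taker at this level and receives the full 5/64.
Jide predeceased; the 5/32 allotted to Jide's branch passes to Jide's issue by representation.
The 5/32 is divided into 4 equal shares of 5/128 among Adaeze, Morounke, Kehinde, Chukwudi.
Adaeze is living and takes 5/128.
Morounke is living and takes 5/128.
Kehinde is living and takes 5/128.
Chukwudi is living and takes 5/128.
Lanre is living and takes 5/32.
Ebele predeceased; the 5/32 allotted to Ebele's branch passes to Ebele's issue by representation.
The 5/32 is divided into 3 equal shares of 5/96 among Ifeoma, Chidinma, Gbenga.
Ifeoma is living and takes 5/96.
Chidinma is living and takes 5/96.
Gbenga predeceased; the 5/96 allotted to Gbenga's branch passes to Gbenga's issue by representation.
Segun is the sole taker at this level and receives the full 5/96.

Abiodun 3/8; Adaeze 5/128; Bankole 5/64; Chidinma 5/96; Chukwudi 5/128; Ifeoma 5/96; Kehinde 5/128; Lanre 5/32; Morounke 5/128; Ronke 5/64; Segun 5/96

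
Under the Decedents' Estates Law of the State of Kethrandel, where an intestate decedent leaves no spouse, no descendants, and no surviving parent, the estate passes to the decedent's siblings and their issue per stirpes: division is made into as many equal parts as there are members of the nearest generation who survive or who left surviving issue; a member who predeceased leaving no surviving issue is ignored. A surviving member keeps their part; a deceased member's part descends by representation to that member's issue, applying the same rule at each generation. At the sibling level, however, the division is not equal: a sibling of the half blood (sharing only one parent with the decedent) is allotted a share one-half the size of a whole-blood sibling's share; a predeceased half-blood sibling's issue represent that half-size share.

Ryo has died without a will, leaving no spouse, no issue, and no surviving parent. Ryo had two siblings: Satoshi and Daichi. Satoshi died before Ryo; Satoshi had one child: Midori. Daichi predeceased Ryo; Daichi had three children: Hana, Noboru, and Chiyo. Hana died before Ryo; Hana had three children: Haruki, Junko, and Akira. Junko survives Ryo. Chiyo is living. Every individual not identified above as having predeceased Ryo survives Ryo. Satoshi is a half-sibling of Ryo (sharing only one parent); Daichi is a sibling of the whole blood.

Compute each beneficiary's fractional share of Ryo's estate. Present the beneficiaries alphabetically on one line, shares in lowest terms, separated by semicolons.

No spouse, descendants, or parent survives, so the estate passes to Ryo's siblings per stirpes.
Half-blood siblings count for one-half the weight of whole-blood siblings at the initial division.
Dividing 1 in proportion to weights (total weight 3/2): Satoshi (weight 1/2) → 1/3; Daichi (weight 1) → 2/3.
Satoshi predeceased; the 1/3 allotted to Satoshi's branch passes to Satoshi's issue by representation.
Midori is the sole taker at this level and receives the full 1/3.
Daichi predeceased; the 2/3 allotted to Daichi's branch passes to Daichi's issue by representation.
The 2/3 is divided into 3 equal shares of 2/9 among Hana, Noboru, Chiyo.
Hana predeceased; the 2/9 allotted to Hana's branch passes to Hana's issue by representation.
The 2/9 is divided into 3 equal shares of 2/27 among Haruki, Junko, Akira.
Haruki is living and takes 2/27.
Junko is living and takes 2/27.
Akira is living and takes 2/27.
Noboru is living and takes 2/9.
Chiyo is living and takes 2/9.

Akira 2/27; Chiyo 2/9; Haruki 2/27; Junko 2/27; Midori 1/3; Noboru 2/9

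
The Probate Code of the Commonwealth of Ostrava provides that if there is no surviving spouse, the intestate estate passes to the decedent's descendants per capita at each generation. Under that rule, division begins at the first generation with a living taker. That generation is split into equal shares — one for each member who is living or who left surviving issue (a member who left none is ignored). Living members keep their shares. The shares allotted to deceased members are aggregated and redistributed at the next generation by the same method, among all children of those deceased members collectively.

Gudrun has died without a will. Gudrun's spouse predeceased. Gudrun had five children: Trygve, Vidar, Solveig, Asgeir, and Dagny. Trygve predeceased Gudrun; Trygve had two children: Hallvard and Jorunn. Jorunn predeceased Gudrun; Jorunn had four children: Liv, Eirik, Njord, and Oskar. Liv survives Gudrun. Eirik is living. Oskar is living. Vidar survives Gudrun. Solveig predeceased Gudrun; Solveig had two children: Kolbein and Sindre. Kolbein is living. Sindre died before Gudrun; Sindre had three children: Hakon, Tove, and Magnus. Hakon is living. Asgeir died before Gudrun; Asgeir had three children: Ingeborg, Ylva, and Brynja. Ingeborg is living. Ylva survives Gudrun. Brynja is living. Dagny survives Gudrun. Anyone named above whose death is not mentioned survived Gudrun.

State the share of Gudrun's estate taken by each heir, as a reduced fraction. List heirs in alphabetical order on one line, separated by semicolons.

Brynja 3/35; Dagny 1/5; Eirik 6/245; Hakon 6/245; Hallvard 3/35; Ingeborg 3/35; Kolbein 3/35; Liv 6/245; Magnus 6/245; Njord 6/245; Oskar 6/245; Tove 6/245; Vidar 1/5; Ylva 3/35

There is no surviving spouse, so the entire estate passes to Gudrun's descendants per capita at each generation.
At generation 1 (Trygve, Vidar, Solveig, Asgeir, Dagny) there are 5 shares of (1)/5 = 1/5 each.
Living: Vidar and Dagny — each takes 1/5.
Deceased: Trygve, Solveig, and Asgeir. Their combined 3/5 is pooled and carried to generation 2.
At generation 2 (Hallvard, Jorunn, Kolbein, Sindre, Ingeborg, Ylva, Brynja) there are 7 shares of (3/5)/7 = 3/35 each.
Living: Hallvard, Kolbein, Ingeborg, Ylva, and Brynja — each takes 3/35.
Deceased: Jorunn and Sindre. Their combined 6/35 is pooled and carried to generation 3.
At generation 3 (Liv, Eirik, Njord, Oskar, Hakon, Tove, Magnus) there are 7 shares of (6/35)/7 = 6/245 each.
Living: Liv, Eirik, Njord, Oskar, Hakon, Tove, and Magnus — each takes 6/245.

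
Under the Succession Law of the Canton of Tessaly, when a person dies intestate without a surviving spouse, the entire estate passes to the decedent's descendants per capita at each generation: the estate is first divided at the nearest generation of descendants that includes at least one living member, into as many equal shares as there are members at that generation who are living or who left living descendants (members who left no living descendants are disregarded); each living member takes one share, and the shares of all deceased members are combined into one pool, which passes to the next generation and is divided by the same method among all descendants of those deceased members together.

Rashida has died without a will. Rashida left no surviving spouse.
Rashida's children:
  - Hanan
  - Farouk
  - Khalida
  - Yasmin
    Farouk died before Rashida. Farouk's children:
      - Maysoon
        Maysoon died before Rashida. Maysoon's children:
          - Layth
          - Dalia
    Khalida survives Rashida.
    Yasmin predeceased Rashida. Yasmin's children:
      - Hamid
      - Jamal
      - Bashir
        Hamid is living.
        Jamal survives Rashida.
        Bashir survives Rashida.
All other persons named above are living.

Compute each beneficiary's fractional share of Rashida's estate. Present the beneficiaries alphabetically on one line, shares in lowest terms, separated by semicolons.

Bashir 1/8; Dalia 1/16; Hamid 1/8; Hanan 1/4; Jamal 1/8; Khalida 1/4; Layth 1/16

There is no surviving spouse, so the entire estate passes to Rashida's descendants per capita at each generation.
At generation 1 (Hanan, Farouk, Khalida, Yasmin) there are 4 shares of (1)/4 = 1/4 each.
Living: Hanan and Khalida — each takes 1/4.
Deceased: Farouk and Yasmin. Their combined 1/2 is pooled and carried to generation 2.
At generation 2 (Maysoon, Hamid, Jamal, Bashir) there are 4 shares of (1/2)/4 = 1/8 each.
Living: Hamid, Jamal, and Bashir — each takes 1/8.
Deceased: Maysoon. That 1/8 share is carried to generation 3.
At generation 3 (Layth, Dalia) there are 2 shares of (1/8)/2 = 1/16 each.
Living: Layth and Dalia — each takes 1/16.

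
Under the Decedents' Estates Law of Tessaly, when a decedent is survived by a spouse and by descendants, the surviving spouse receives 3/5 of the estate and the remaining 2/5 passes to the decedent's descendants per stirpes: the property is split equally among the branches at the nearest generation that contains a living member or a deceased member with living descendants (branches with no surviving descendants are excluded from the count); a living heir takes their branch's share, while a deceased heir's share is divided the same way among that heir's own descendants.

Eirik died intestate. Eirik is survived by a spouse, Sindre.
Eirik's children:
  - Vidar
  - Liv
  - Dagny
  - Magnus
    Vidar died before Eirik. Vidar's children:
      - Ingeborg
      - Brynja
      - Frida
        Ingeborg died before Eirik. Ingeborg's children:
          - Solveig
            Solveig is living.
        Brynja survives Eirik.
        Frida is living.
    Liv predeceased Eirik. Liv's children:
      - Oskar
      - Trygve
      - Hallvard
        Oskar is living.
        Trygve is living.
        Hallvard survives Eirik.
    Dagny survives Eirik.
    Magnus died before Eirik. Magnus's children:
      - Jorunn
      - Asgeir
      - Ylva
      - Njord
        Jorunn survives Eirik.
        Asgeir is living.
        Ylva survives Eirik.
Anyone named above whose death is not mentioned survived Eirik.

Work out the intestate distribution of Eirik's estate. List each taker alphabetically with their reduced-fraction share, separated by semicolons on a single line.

Asgeir 1/40; Brynja 1/30; Dagny 1/10; Frida 1/30; Hallvard 1/30; Jorunn 1/40; Njord 1/40; Oskar 1/30; Sindre 3/5; Solveig 1/30; Trygve 1/30; Ylva 1/40

Sindre, as surviving spouse, takes 3/5.
The remaining 2/5 passes to Eirik's descendants per stirpes.
The 2/5 is divided into 4 equal shares of 1/10 among Vidar, Liv, Dagny, Magnus.
Vidar predeceased; the 1/10 allotted to Vidar's branch passes to Vidar's issue by representation.
The 1/10 is divided into 3 equal shares of 1/30 among Ingeborg, Brynja, Frida.
Ingeborg predeceased; the 1/30 allotted to Ingeborg's branch passes to Ingeborg's issue by representation.
Solveig is the sole taker at this level and receives the full 1/30.
Brynja is living and takes 1/30.
Frida is living and takes 1/30.
Liv predeceased; the 1/10 allotted to Liv's branch passes to Liv's issue by representation.
The 1/10 is divided into 3 equal shares of 1/30 among Oskar, Trygve, Hallvard.
Oskar is living and takes 1/30.
Trygve is living and takes 1/30.
Hallvard is living and takes 1/30.
Dagny is living and takes 1/10.
Magnus predeceased; the 1/10 allotted to Magnus's branch passes to Magnus's issue by representation.
The 1/10 is divided into 4 equal shares of 1/40 among Jorunn, Asgeir, Ylva, Njord.
Jorunn is living and takes 1/40.
Asgeir is living and takes 1/40.
Ylva is living and takes 1/40.
Njord is living and takes 1/40.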